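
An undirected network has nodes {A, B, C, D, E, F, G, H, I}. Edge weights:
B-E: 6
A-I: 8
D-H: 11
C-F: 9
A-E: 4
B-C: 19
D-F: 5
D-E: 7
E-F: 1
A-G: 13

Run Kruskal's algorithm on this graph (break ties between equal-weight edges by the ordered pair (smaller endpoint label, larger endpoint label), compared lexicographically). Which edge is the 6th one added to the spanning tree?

C-F

Kruskal: consider edges lightest-first.
E-F (1): add — endpoints in different components.
A-E (4): add — endpoints in different components.
D-F (5): add — endpoints in different components.
B-E (6): add — endpoints in different components.
D-E (7): skip — D and E already connected.
A-I (8): add — endpoints in different components.
C-F (9): add — endpoints in different components.
D-H (11): add — endpoints in different components.
A-G (13): add — endpoints in different components.
The 6th edge added is C-F.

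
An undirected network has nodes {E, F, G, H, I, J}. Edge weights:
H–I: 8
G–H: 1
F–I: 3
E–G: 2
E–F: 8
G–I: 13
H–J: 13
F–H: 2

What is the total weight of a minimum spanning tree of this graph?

Kruskal's algorithm — process edges by increasing weight (ties by edge label):
G–H (1): add. Components now {E} {F} {G,H} {I} {J}
E–G (2): add. Components now {E,G,H} {F} {I} {J}
F–H (2): add. Components now {E,F,G,H} {I} {J}
F–I (3): add. Components now {E,F,G,H,I} {J}
E–F (8): skip — E and F already connected.
H–I (8): skip — H and I already connected.
G–I (13): skip — G and I already connected.
H–J (13): add. Components now {E,F,G,H,I,J}
MST edges: G–H, E–G, F–H, F–I, H–J; total weight 1+2+2+3+13 = 21.

21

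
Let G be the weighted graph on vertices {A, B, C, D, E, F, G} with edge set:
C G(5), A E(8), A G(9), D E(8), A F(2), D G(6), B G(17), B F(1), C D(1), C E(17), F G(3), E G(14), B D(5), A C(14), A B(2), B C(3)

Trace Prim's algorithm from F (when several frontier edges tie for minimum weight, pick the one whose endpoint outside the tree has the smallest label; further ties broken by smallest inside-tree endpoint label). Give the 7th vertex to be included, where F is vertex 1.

Grow the tree from F using Prim:
Step 1: cheapest edge leaving the tree is B F (1); add B.
Step 2: cheapest edge leaving the tree is A B (2); add A.
Step 3: cheapest edge leaving the tree is B C (3); add C.
Step 4: cheapest edge leaving the tree is C D (1); add D.
Step 5: cheapest edge leaving the tree is F G (3); add G.
Step 6: cheapest edge leaving the tree is A E (8); add E.
Vertex order: F, B, A, C, D, G, E. The 7th vertex is E.

E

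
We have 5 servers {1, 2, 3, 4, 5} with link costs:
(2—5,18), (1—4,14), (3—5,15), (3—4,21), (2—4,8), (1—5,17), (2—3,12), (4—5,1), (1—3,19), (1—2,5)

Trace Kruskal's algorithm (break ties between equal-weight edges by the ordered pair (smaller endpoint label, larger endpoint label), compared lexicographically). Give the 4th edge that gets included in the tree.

2-3

Sort edges by weight, then run Kruskal:
4—5 (1): add — endpoints in different components.
1—2 (5): add — endpoints in different components.
2—4 (8): add — endpoints in different components.
2—3 (12): add — endpoints in different components.
The 4th edge added is 2—3.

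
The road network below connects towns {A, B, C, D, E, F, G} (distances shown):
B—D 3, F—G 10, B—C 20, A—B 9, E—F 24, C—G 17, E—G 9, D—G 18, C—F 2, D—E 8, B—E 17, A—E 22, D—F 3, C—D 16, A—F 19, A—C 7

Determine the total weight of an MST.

32

Kruskal: consider edges lightest-first.
C—F (2): add. Components now {A} {B} {C,F} {D} {E} {G}
B—D (3): add. Components now {A} {B,D} {C,F} {E} {G}
D—F (3): add. Components now {A} {B,C,D,F} {E} {G}
A—C (7): add. Components now {A,B,C,D,F} {E} {G}
D—E (8): add. Components now {A,B,C,D,E,F} {G}
A—B (9): skip — A and B already connected.
E—G (9): add. Components now {A,B,C,D,E,F,G}
MST edges: C—F, B—D, D—F, A—C, D—E, E—G; total weight 2+3+3+7+8+9 = 32.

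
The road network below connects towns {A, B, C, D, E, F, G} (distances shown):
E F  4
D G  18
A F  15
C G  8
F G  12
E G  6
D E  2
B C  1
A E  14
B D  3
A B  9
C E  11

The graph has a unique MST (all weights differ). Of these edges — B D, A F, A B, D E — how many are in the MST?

3

Kruskal: consider edges lightest-first.
B C (1): add — endpoints in different components.
D E (2): add — endpoints in different components.
B D (3): add — endpoints in different components.
E F (4): add — endpoints in different components.
E G (6): add — endpoints in different components.
C G (8): skip — C and G already connected.
A B (9): add — endpoints in different components.
MST edge set: {B C, D E, B D, E F, E G, A B}.
Of the listed edges, {B D, A B, D E} are in the MST → 3.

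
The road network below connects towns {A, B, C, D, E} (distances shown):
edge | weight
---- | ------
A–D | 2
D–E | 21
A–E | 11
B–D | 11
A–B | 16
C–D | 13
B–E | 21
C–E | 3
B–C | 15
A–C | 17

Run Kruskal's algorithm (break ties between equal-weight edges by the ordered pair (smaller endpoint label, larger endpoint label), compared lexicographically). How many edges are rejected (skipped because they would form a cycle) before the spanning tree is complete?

Kruskal's algorithm — process edges by increasing weight (ties by edge label):
A–D (2): add. Components now {A,D} {B} {C} {E}
C–E (3): add. Components now {A,D} {B} {C,E}
A–E (11): add. Components now {A,C,D,E} {B}
B–D (11): add. Components now {A,B,C,D,E}
Edges rejected before the tree was complete: 0.

0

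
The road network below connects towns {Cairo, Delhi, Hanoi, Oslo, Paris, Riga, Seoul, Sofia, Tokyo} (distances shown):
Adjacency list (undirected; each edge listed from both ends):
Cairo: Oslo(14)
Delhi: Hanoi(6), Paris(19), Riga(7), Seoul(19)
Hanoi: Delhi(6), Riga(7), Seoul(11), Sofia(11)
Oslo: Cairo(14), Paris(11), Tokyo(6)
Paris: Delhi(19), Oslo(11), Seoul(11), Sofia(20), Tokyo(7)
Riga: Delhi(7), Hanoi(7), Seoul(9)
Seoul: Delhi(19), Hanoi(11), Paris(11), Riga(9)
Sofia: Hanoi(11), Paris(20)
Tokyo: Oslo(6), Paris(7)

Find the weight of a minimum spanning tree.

Prim, starting at Oslo.
Step 1: frontier [Oslo Tokyo 6, Oslo Paris 11, Cairo Oslo 14] → take Oslo Tokyo (6); add Tokyo.
Step 2: frontier [Oslo Paris 11, Cairo Oslo 14, Paris Tokyo 7] → take Paris Tokyo (7); add Paris.
Step 3: frontier [Cairo Oslo 14, Paris Seoul 11, Delhi Paris 19, Paris Sofia 20] → take Paris Seoul (11); add Seoul.
Step 4: frontier [Cairo Oslo 14, Delhi Paris 19, Paris Sofia 20, Riga Seoul 9, Hanoi Seoul 11, Delhi Seoul 19] → take Riga Seoul (9); add Riga.
Step 5: frontier [Cairo Oslo 14, Delhi Paris 19, Paris Sofia 20, Delhi Riga 7, Hanoi Riga 7, Hanoi Seoul 11, Delhi Seoul 19] → take Delhi Riga (7); add Delhi.
Step 6: frontier [Delhi Hanoi 6, Cairo Oslo 14, Paris Sofia 20, Hanoi Riga 7, Hanoi Seoul 11] → take Delhi Hanoi (6); add Hanoi.
Step 7: frontier [Hanoi Sofia 11, Cairo Oslo 14, Paris Sofia 20] → take Hanoi Sofia (11); add Sofia.
Step 8: frontier [Cairo Oslo 14] → take Cairo Oslo (14); add Cairo.
MST edges: Oslo Tokyo, Paris Tokyo, Paris Seoul, Riga Seoul, Delhi Riga, Delhi Hanoi, Hanoi Sofia, Cairo Oslo; total weight 6+7+11+9+7+6+11+14 = 71.

71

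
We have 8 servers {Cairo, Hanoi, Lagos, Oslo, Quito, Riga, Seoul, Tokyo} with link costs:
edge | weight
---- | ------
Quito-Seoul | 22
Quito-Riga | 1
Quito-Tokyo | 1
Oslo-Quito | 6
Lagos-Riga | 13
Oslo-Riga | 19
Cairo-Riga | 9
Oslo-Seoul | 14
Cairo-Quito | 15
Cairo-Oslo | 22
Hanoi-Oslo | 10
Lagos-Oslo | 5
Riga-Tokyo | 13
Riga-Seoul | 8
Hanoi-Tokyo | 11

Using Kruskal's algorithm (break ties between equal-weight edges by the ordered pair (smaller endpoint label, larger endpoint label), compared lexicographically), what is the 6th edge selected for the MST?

Cairo-Riga

Kruskal's algorithm — process edges by increasing weight (ties by edge label):
Quito-Riga (1): add — endpoints in different components.
Quito-Tokyo (1): add — endpoints in different components.
Lagos-Oslo (5): add — endpoints in different components.
Oslo-Quito (6): add — endpoints in different components.
Riga-Seoul (8): add — endpoints in different components.
Cairo-Riga (9): add — endpoints in different components.
Hanoi-Oslo (10): add — endpoints in different components.
The 6th edge added is Cairo-Riga.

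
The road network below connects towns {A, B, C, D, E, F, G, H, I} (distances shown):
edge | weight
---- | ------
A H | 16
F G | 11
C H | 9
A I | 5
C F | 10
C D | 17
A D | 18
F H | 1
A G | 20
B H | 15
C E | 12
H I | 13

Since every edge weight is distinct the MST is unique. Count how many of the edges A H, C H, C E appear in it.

Kruskal's algorithm — process edges by increasing weight (ties by edge label):
F H (1): add — endpoints in different components.
A I (5): add — endpoints in different components.
C H (9): add — endpoints in different components.
C F (10): skip — C and F already connected.
F G (11): add — endpoints in different components.
C E (12): add — endpoints in different components.
H I (13): add — endpoints in different components.
B H (15): add — endpoints in different components.
A H (16): skip — A and H already connected.
C D (17): add — endpoints in different components.
MST edge set: {F H, A I, C H, F G, C E, H I, B H, C D}.
Of the listed edges, {C H, C E} are in the MST → 2.

2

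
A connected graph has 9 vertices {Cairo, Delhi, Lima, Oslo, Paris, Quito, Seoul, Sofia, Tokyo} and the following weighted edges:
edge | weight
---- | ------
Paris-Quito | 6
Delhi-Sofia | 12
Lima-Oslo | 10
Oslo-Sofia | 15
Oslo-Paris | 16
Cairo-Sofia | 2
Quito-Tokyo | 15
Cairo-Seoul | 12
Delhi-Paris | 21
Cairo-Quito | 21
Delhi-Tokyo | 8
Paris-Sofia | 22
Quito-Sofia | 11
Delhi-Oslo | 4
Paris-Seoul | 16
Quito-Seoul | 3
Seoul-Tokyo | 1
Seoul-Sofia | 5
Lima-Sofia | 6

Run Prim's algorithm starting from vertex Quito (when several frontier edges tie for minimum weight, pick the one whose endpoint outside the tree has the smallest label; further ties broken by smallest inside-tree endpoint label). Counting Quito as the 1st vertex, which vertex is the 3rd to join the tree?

Tokyo

Grow the tree from Quito using Prim:
Step 1: cheapest edge leaving the tree is Quito-Seoul (3); add Seoul.
Step 2: cheapest edge leaving the tree is Seoul-Tokyo (1); add Tokyo.
Step 3: cheapest edge leaving the tree is Seoul-Sofia (5); add Sofia.
Step 4: cheapest edge leaving the tree is Cairo-Sofia (2); add Cairo.
Step 5: cheapest edge leaving the tree is Lima-Sofia (6); add Lima.
Step 6: cheapest edge leaving the tree is Paris-Quito (6); add Paris.
Step 7: cheapest edge leaving the tree is Delhi-Tokyo (8); add Delhi.
Step 8: cheapest edge leaving the tree is Delhi-Oslo (4); add Oslo.
Vertex order: Quito, Seoul, Tokyo, Sofia, Cairo, Lima, Paris, Delhi, Oslo. The 3rd vertex is Tokyo.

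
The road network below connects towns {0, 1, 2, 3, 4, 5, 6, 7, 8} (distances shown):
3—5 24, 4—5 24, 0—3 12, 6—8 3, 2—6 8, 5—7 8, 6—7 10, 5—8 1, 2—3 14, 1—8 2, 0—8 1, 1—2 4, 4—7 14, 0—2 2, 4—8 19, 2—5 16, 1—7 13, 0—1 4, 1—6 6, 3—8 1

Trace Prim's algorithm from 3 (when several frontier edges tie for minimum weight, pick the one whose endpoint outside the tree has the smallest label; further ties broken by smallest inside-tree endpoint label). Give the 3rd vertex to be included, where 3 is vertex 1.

Grow the tree from 3 using Prim:
Step 1: cheapest edge leaving the tree is 3—8 (1); add 8.
Step 2: cheapest edge leaving the tree is 0—8 (1); add 0.
Step 3: cheapest edge leaving the tree is 5—8 (1); add 5.
Step 4: cheapest edge leaving the tree is 1—8 (2); add 1.
Step 5: cheapest edge leaving the tree is 0—2 (2); add 2.
Step 6: cheapest edge leaving the tree is 6—8 (3); add 6.
Step 7: cheapest edge leaving the tree is 5—7 (8); add 7.
Step 8: cheapest edge leaving the tree is 4—7 (14); add 4.
Vertex order: 3, 8, 0, 5, 1, 2, 6, 7, 4. The 3rd vertex is 0.

0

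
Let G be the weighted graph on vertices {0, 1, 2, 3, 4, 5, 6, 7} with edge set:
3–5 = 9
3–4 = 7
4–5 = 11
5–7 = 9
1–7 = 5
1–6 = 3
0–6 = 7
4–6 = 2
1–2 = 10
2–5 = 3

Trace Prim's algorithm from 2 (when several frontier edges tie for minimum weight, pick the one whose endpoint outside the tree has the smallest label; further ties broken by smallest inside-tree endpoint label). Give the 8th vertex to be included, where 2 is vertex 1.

Prim, starting at 2.
Step 1: frontier [2–5 3, 1–2 10] → take 2–5 (3); add 5.
Step 2: frontier [1–2 10, 3–5 9, 5–7 9, 4–5 11] → take 3–5 (9); add 3.
Step 3: frontier [1–2 10, 3–4 7, 5–7 9, 4–5 11] → take 3–4 (7); add 4.
Step 4: frontier [1–2 10, 4–6 2, 5–7 9] → take 4–6 (2); add 6.
Step 5: frontier [1–2 10, 5–7 9, 1–6 3, 0–6 7] → take 1–6 (3); add 1.
Step 6: frontier [1–7 5, 5–7 9, 0–6 7] → take 1–7 (5); add 7.
Step 7: frontier [0–6 7] → take 0–6 (7); add 0.
Vertex order: 2, 5, 3, 4, 6, 1, 7, 0. The 8th vertex is 0.

0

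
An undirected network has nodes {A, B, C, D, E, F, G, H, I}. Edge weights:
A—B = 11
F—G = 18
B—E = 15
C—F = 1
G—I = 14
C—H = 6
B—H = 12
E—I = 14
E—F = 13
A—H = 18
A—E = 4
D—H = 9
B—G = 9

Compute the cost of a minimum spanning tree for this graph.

Kruskal's algorithm — process edges by increasing weight (ties by edge label):
C—F (1): add — endpoints in different components.
A—E (4): add — endpoints in different components.
C—H (6): add — endpoints in different components.
B—G (9): add — endpoints in different components.
D—H (9): add — endpoints in different components.
A—B (11): add — endpoints in different components.
B—H (12): add — endpoints in different components.
E—F (13): skip — E and F already connected.
E—I (14): add — endpoints in different components.
MST edges: C—F, A—E, C—H, B—G, D—H, A—B, B—H, E—I; total weight 1+4+6+9+9+11+12+14 = 66.

66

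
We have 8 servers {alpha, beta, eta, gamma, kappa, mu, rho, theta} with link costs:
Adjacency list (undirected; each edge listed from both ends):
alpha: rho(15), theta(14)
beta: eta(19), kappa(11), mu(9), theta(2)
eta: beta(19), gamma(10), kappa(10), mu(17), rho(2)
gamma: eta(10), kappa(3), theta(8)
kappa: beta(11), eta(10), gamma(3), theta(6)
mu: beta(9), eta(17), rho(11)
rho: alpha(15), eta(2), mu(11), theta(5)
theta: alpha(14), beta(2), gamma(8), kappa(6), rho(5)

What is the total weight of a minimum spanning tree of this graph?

Prim's algorithm from alpha:
Step 1: cheapest edge leaving the tree is alpha-theta (14); add theta.
Step 2: cheapest edge leaving the tree is beta-theta (2); add beta.
Step 3: cheapest edge leaving the tree is rho-theta (5); add rho.
Step 4: cheapest edge leaving the tree is eta-rho (2); add eta.
Step 5: cheapest edge leaving the tree is kappa-theta (6); add kappa.
Step 6: cheapest edge leaving the tree is gamma-kappa (3); add gamma.
Step 7: cheapest edge leaving the tree is beta-mu (9); add mu.
MST edges: alpha-theta, beta-theta, rho-theta, eta-rho, kappa-theta, gamma-kappa, beta-mu; total weight 14+2+5+2+6+3+9 = 41.

41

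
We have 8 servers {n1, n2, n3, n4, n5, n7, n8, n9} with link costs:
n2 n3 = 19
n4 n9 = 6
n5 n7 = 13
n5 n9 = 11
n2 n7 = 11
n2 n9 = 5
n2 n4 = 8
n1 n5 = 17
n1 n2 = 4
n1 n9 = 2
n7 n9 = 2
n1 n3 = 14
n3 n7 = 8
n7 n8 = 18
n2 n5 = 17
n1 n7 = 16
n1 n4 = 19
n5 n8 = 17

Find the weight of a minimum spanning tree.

50

Prim's algorithm from n1:
Step 1: cheapest edge leaving the tree is n1 n9 (2); add n9.
Step 2: cheapest edge leaving the tree is n7 n9 (2); add n7.
Step 3: cheapest edge leaving the tree is n1 n2 (4); add n2.
Step 4: cheapest edge leaving the tree is n4 n9 (6); add n4.
Step 5: cheapest edge leaving the tree is n3 n7 (8); add n3.
Step 6: cheapest edge leaving the tree is n5 n9 (11); add n5.
Step 7: cheapest edge leaving the tree is n5 n8 (17); add n8.
MST edges: n1 n9, n7 n9, n1 n2, n4 n9, n3 n7, n5 n9, n5 n8; total weight 2+2+4+6+8+11+17 = 50.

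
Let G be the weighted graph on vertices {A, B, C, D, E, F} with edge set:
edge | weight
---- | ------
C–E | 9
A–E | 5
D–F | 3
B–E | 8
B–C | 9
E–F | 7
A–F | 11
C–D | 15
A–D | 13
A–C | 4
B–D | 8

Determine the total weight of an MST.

27

Prim, starting at E.
Step 1: cheapest edge leaving the tree is A–E (5); add A.
Step 2: cheapest edge leaving the tree is A–C (4); add C.
Step 3: cheapest edge leaving the tree is E–F (7); add F.
Step 4: cheapest edge leaving the tree is D–F (3); add D.
Step 5: cheapest edge leaving the tree is B–D (8); add B.
MST edges: A–E, A–C, E–F, D–F, B–D; total weight 5+4+7+3+8 = 27.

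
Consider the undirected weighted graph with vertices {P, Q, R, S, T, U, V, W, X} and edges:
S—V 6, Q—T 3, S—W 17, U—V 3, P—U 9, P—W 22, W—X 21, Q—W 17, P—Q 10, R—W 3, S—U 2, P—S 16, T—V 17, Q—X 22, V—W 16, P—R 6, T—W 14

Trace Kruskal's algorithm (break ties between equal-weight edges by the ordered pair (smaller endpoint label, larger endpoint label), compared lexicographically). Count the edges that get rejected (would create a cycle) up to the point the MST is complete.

7

Kruskal's algorithm — process edges by increasing weight (ties by edge label):
S—U (2): add — endpoints in different components.
Q—T (3): add — endpoints in different components.
R—W (3): add — endpoints in different components.
U—V (3): add — endpoints in different components.
P—R (6): add — endpoints in different components.
S—V (6): skip — V and S already connected.
P—U (9): add — endpoints in different components.
P—Q (10): add — endpoints in different components.
T—W (14): skip — T and W already connected.
P—S (16): skip — S and P already connected.
V—W (16): skip — V and W already connected.
Q—W (17): skip — W and Q already connected.
S—W (17): skip — S and W already connected.
T—V (17): skip — V and T already connected.
W—X (21): add — endpoints in different components.
Edges rejected before the tree was complete: 7.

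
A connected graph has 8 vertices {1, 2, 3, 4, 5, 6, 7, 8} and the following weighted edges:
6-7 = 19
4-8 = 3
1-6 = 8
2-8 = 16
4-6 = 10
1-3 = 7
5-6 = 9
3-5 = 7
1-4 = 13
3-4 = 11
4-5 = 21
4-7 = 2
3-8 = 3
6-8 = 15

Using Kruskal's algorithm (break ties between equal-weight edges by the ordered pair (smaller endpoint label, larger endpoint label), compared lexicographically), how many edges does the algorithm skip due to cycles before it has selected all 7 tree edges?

5

Kruskal: consider edges lightest-first.
4-7 (2): add — endpoints in different components.
3-8 (3): add — endpoints in different components.
4-8 (3): add — endpoints in different components.
1-3 (7): add — endpoints in different components.
3-5 (7): add — endpoints in different components.
1-6 (8): add — endpoints in different components.
5-6 (9): skip — 5 and 6 already connected.
4-6 (10): skip — 4 and 6 already connected.
3-4 (11): skip — 3 and 4 already connected.
1-4 (13): skip — 1 and 4 already connected.
6-8 (15): skip — 6 and 8 already connected.
2-8 (16): add — endpoints in different components.
Edges rejected before the tree was complete: 5.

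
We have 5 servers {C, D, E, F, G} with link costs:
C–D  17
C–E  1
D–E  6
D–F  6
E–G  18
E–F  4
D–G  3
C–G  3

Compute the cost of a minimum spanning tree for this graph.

11

Grow the tree from G using Prim:
Step 1: frontier [C–G 3, D–G 3, E–G 18] → take C–G (3); add C.
Step 2: frontier [C–E 1, C–D 17, D–G 3, E–G 18] → take C–E (1); add E.
Step 3: frontier [C–D 17, E–F 4, D–E 6, D–G 3] → take D–G (3); add D.
Step 4: frontier [D–F 6, E–F 4] → take E–F (4); add F.
MST edges: C–G, C–E, D–G, E–F; total weight 3+1+3+4 = 11.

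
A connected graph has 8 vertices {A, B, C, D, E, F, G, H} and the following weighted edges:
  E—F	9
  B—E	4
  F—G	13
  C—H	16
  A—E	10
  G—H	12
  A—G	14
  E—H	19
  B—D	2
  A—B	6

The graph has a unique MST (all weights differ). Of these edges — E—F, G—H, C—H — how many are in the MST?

Sort edges by weight, then run Kruskal:
B—D (2): add — endpoints in different components.
B—E (4): add — endpoints in different components.
A—B (6): add — endpoints in different components.
E—F (9): add — endpoints in different components.
A—E (10): skip — A and E already connected.
G—H (12): add — endpoints in different components.
F—G (13): add — endpoints in different components.
A—G (14): skip — A and G already connected.
C—H (16): add — endpoints in different components.
MST edge set: {B—D, B—E, A—B, E—F, G—H, F—G, C—H}.
Of the listed edges, {E—F, G—H, C—H} are in the MST → 3.

3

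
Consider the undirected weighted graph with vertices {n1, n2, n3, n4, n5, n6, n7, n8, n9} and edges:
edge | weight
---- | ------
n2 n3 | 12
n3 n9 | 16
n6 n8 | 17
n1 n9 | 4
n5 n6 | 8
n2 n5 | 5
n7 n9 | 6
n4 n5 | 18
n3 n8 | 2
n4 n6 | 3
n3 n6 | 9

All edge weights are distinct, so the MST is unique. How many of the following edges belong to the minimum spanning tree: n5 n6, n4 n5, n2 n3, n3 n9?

2

Kruskal: consider edges lightest-first.
n3 n8 (2): add — endpoints in different components.
n4 n6 (3): add — endpoints in different components.
n1 n9 (4): add — endpoints in different components.
n2 n5 (5): add — endpoints in different components.
n7 n9 (6): add — endpoints in different components.
n5 n6 (8): add — endpoints in different components.
n3 n6 (9): add — endpoints in different components.
n2 n3 (12): skip — n2 and n3 already connected.
n3 n9 (16): add — endpoints in different components.
MST edge set: {n3 n8, n4 n6, n1 n9, n2 n5, n7 n9, n5 n6, n3 n6, n3 n9}.
Of the listed edges, {n5 n6, n3 n9} are in the MST → 2.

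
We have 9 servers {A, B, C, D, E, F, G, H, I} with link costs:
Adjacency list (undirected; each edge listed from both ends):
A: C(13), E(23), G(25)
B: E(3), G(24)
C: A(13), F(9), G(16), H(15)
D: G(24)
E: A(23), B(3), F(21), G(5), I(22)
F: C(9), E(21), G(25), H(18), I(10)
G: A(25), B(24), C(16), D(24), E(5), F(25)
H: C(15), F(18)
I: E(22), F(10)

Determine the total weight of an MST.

Prim, starting at E.
Step 1: cheapest edge leaving the tree is B–E (3); add B.
Step 2: cheapest edge leaving the tree is E–G (5); add G.
Step 3: cheapest edge leaving the tree is C–G (16); add C.
Step 4: cheapest edge leaving the tree is C–F (9); add F.
Step 5: cheapest edge leaving the tree is F–I (10); add I.
Step 6: cheapest edge leaving the tree is A–C (13); add A.
Step 7: cheapest edge leaving the tree is C–H (15); add H.
Step 8: cheapest edge leaving the tree is D–G (24); add D.
MST edges: B–E, E–G, C–G, C–F, F–I, A–C, C–H, D–G; total weight 3+5+16+9+10+13+15+24 = 95.

95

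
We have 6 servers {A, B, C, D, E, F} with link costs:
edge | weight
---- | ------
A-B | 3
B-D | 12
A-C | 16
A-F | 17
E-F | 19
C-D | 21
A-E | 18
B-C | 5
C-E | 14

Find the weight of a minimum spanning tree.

Prim's algorithm from E:
Step 1: cheapest edge leaving the tree is C-E (14); add C.
Step 2: cheapest edge leaving the tree is B-C (5); add B.
Step 3: cheapest edge leaving the tree is A-B (3); add A.
Step 4: cheapest edge leaving the tree is B-D (12); add D.
Step 5: cheapest edge leaving the tree is A-F (17); add F.
MST edges: C-E, B-C, A-B, B-D, A-F; total weight 14+5+3+12+17 = 51.

51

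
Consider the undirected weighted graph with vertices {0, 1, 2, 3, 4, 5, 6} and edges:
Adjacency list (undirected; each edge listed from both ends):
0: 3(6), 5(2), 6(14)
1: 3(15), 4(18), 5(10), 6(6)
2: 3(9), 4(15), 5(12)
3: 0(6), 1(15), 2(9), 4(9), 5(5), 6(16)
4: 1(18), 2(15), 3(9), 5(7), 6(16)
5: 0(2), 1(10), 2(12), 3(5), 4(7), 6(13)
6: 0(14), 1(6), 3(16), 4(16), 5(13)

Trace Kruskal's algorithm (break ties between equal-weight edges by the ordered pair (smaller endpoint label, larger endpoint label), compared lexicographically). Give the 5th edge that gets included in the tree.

2-3

Kruskal: consider edges lightest-first.
0—5 (2): add. Components now {0,5} {1} {2} {3} {4} {6}
3—5 (5): add. Components now {0,3,5} {1} {2} {4} {6}
0—3 (6): skip — 0 and 3 already connected.
1—6 (6): add. Components now {0,3,5} {1,6} {2} {4}
4—5 (7): add. Components now {0,3,4,5} {1,6} {2}
2—3 (9): add. Components now {0,2,3,4,5} {1,6}
3—4 (9): skip — 3 and 4 already connected.
1—5 (10): add. Components now {0,1,2,3,4,5,6}
The 5th edge added is 2—3.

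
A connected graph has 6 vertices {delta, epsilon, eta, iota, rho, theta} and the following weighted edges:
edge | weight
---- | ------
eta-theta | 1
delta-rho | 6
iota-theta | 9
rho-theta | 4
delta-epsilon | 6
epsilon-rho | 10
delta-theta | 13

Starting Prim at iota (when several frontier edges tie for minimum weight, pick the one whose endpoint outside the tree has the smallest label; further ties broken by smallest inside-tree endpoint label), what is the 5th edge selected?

Grow the tree from iota using Prim:
Step 1: frontier [iota-theta 9] → take iota-theta (9); add theta.
Step 2: frontier [eta-theta 1, rho-theta 4, delta-theta 13] → take eta-theta (1); add eta.
Step 3: frontier [rho-theta 4, delta-theta 13] → take rho-theta (4); add rho.
Step 4: frontier [delta-rho 6, epsilon-rho 10, delta-theta 13] → take delta-rho (6); add delta.
Step 5: frontier [delta-epsilon 6, epsilon-rho 10] → take delta-epsilon (6); add epsilon.
The 5th edge added is delta-epsilon.

delta-epsilon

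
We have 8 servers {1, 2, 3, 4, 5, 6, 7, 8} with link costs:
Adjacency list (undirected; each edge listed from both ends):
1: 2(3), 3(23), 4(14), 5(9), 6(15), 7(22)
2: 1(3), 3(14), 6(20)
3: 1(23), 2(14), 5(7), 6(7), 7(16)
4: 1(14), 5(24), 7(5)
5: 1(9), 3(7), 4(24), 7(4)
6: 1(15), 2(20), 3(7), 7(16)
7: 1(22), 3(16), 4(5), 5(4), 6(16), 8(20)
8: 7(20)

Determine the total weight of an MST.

55

Prim, starting at 7.
Step 1: cheapest edge leaving the tree is 5–7 (4); add 5.
Step 2: cheapest edge leaving the tree is 4–7 (5); add 4.
Step 3: cheapest edge leaving the tree is 3–5 (7); add 3.
Step 4: cheapest edge leaving the tree is 3–6 (7); add 6.
Step 5: cheapest edge leaving the tree is 1–5 (9); add 1.
Step 6: cheapest edge leaving the tree is 1–2 (3); add 2.
Step 7: cheapest edge leaving the tree is 7–8 (20); add 8.
MST edges: 5–7, 4–7, 3–5, 3–6, 1–5, 1–2, 7–8; total weight 4+5+7+7+9+3+20 = 55.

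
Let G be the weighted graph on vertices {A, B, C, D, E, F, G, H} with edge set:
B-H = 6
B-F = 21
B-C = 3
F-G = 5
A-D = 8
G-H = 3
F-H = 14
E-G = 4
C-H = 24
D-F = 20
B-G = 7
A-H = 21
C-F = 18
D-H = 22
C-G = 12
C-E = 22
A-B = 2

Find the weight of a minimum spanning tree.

31

Prim's algorithm from A:
Step 1: cheapest edge leaving the tree is A-B (2); add B.
Step 2: cheapest edge leaving the tree is B-C (3); add C.
Step 3: cheapest edge leaving the tree is B-H (6); add H.
Step 4: cheapest edge leaving the tree is G-H (3); add G.
Step 5: cheapest edge leaving the tree is E-G (4); add E.
Step 6: cheapest edge leaving the tree is F-G (5); add F.
Step 7: cheapest edge leaving the tree is A-D (8); add D.
MST edges: A-B, B-C, B-H, G-H, E-G, F-G, A-D; total weight 2+3+6+3+4+5+8 = 31.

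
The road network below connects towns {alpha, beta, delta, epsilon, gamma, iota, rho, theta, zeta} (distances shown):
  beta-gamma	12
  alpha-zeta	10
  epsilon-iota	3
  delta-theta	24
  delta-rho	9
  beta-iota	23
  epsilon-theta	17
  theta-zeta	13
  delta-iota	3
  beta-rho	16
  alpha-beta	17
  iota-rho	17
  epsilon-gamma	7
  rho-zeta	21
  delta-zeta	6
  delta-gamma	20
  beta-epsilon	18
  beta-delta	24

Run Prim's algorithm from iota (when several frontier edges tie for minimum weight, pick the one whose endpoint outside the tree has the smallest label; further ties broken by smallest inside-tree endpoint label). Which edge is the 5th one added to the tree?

delta-rho

Prim, starting at iota.
Step 1: cheapest edge leaving the tree is delta-iota (3); add delta.
Step 2: cheapest edge leaving the tree is epsilon-iota (3); add epsilon.
Step 3: cheapest edge leaving the tree is delta-zeta (6); add zeta.
Step 4: cheapest edge leaving the tree is epsilon-gamma (7); add gamma.
Step 5: cheapest edge leaving the tree is delta-rho (9); add rho.
Step 6: cheapest edge leaving the tree is alpha-zeta (10); add alpha.
Step 7: cheapest edge leaving the tree is beta-gamma (12); add beta.
Step 8: cheapest edge leaving the tree is theta-zeta (13); add theta.
The 5th edge added is delta-rho.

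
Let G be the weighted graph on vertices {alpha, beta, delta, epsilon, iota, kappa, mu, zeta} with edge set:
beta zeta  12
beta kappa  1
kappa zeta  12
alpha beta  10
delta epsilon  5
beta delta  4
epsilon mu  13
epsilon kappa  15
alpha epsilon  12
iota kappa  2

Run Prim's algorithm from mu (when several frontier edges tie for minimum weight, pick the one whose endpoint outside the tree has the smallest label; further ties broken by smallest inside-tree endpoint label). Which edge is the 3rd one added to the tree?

Prim's algorithm from mu:
Step 1: frontier [epsilon mu 13] → take epsilon mu (13); add epsilon.
Step 2: frontier [delta epsilon 5, alpha epsilon 12, epsilon kappa 15] → take delta epsilon (5); add delta.
Step 3: frontier [beta delta 4, alpha epsilon 12, epsilon kappa 15] → take beta delta (4); add beta.
Step 4: frontier [beta kappa 1, alpha beta 10, beta zeta 12, alpha epsilon 12, epsilon kappa 15] → take beta kappa (1); add kappa.
Step 5: frontier [alpha beta 10, beta zeta 12, alpha epsilon 12, iota kappa 2, kappa zeta 12] → take iota kappa (2); add iota.
Step 6: frontier [alpha beta 10, beta zeta 12, alpha epsilon 12, kappa zeta 12] → take alpha beta (10); add alpha.
Step 7: frontier [beta zeta 12, kappa zeta 12] → take beta zeta (12); add zeta.
The 3rd edge added is beta delta.

beta-delta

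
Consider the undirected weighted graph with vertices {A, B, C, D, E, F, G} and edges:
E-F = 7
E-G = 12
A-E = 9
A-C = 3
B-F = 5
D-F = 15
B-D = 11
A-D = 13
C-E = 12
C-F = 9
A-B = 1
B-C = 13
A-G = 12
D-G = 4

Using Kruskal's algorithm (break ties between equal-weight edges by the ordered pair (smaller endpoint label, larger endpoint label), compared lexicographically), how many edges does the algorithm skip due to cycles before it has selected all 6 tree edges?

2

Kruskal: consider edges lightest-first.
A-B (1): add. Components now {A,B} {C} {D} {E} {F} {G}
A-C (3): add. Components now {A,B,C} {D} {E} {F} {G}
D-G (4): add. Components now {A,B,C} {D,G} {E} {F}
B-F (5): add. Components now {A,B,C,F} {D,G} {E}
E-F (7): add. Components now {A,B,C,E,F} {D,G}
A-E (9): skip — A and E already connected.
C-F (9): skip — C and F already connected.
B-D (11): add. Components now {A,B,C,D,E,F,G}
Edges rejected before the tree was complete: 2.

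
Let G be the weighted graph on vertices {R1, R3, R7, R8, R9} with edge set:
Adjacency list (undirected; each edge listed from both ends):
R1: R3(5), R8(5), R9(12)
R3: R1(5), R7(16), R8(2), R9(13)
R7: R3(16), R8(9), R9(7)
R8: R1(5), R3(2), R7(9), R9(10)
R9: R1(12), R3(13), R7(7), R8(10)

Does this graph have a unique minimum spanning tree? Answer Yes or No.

No

Kruskal: consider edges lightest-first.
R3—R8 (2): add. Components now {R3,R8} {R1} {R7} {R9}
R1—R3 (5): add. Components now {R1,R3,R8} {R7} {R9}
R1—R8 (5): skip — R8 and R1 already connected.
R7—R9 (7): add. Components now {R1,R3,R8} {R7,R9}
R7—R8 (9): add. Components now {R1,R3,R7,R8,R9}
Non-tree edge R1—R8 has weight 5, equal to the heaviest edge on its tree cycle — swapping gives another MST of the same weight. Not unique.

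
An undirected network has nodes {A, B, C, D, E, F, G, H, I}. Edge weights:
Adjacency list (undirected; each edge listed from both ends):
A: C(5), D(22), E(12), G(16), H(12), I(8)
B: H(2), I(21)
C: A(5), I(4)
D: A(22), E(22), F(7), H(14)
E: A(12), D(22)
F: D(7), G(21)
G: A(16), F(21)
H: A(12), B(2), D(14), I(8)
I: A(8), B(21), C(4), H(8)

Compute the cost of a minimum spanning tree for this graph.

Kruskal's algorithm — process edges by increasing weight (ties by edge label):
B—H (2): add — endpoints in different components.
C—I (4): add — endpoints in different components.
A—C (5): add — endpoints in different components.
D—F (7): add — endpoints in different components.
A—I (8): skip — A and I already connected.
H—I (8): add — endpoints in different components.
A—E (12): add — endpoints in different components.
A—H (12): skip — A and H already connected.
D—H (14): add — endpoints in different components.
A—G (16): add — endpoints in different components.
MST edges: B—H, C—I, A—C, D—F, H—I, A—E, D—H, A—G; total weight 2+4+5+7+8+12+14+16 = 68.

68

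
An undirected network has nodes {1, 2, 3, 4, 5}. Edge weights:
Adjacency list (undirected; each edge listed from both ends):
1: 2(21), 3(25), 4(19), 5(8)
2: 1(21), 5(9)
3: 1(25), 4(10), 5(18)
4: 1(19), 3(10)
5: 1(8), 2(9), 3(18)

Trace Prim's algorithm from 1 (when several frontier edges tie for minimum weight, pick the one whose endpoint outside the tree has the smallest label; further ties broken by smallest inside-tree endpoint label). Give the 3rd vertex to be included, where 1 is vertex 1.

2

Prim's algorithm from 1:
Step 1: frontier [1—5 8, 1—4 19, 1—2 21, 1—3 25] → take 1—5 (8); add 5.
Step 2: frontier [1—4 19, 1—2 21, 1—3 25, 2—5 9, 3—5 18] → take 2—5 (9); add 2.
Step 3: frontier [1—4 19, 1—3 25, 3—5 18] → take 3—5 (18); add 3.
Step 4: frontier [1—4 19, 3—4 10] → take 3—4 (10); add 4.
Vertex order: 1, 5, 2, 3, 4. The 3rd vertex is 2.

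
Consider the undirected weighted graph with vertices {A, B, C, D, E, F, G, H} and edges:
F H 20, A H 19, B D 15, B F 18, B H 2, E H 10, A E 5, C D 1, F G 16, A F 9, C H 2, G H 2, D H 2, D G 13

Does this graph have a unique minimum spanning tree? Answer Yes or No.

No

Kruskal: consider edges lightest-first.
C D (1): add — endpoints in different components.
B H (2): add — endpoints in different components.
C H (2): add — endpoints in different components.
D H (2): skip — D and H already connected.
G H (2): add — endpoints in different components.
A E (5): add — endpoints in different components.
A F (9): add — endpoints in different components.
E H (10): add — endpoints in different components.
Non-tree edge D H has weight 2, equal to the heaviest edge on its tree cycle — swapping gives another MST of the same weight. Not unique.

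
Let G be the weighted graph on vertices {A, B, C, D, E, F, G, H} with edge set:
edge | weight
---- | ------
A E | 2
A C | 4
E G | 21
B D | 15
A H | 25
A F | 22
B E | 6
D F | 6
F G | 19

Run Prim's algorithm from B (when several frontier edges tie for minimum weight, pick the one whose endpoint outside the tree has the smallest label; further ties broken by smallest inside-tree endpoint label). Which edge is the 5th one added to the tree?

Grow the tree from B using Prim:
Step 1: frontier [B E 6, B D 15] → take B E (6); add E.
Step 2: frontier [B D 15, A E 2, E G 21] → take A E (2); add A.
Step 3: frontier [A C 4, A F 22, A H 25, B D 15, E G 21] → take A C (4); add C.
Step 4: frontier [A F 22, A H 25, B D 15, E G 21] → take B D (15); add D.
Step 5: frontier [A F 22, A H 25, D F 6, E G 21] → take D F (6); add F.
Step 6: frontier [A H 25, E G 21, F G 19] → take F G (19); add G.
Step 7: frontier [A H 25] → take A H (25); add H.
The 5th edge added is D F.

D-F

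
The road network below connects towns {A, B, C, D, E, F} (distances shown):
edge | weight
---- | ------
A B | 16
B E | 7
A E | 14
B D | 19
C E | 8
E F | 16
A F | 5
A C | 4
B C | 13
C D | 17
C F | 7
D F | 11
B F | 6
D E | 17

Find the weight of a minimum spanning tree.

33

Kruskal's algorithm — process edges by increasing weight (ties by edge label):
A C (4): add. Components now {A,C} {B} {D} {E} {F}
A F (5): add. Components now {A,C,F} {B} {D} {E}
B F (6): add. Components now {A,B,C,F} {D} {E}
B E (7): add. Components now {A,B,C,E,F} {D}
C F (7): skip — C and F already connected.
C E (8): skip — C and E already connected.
D F (11): add. Components now {A,B,C,D,E,F}
MST edges: A C, A F, B F, B E, D F; total weight 4+5+6+7+11 = 33.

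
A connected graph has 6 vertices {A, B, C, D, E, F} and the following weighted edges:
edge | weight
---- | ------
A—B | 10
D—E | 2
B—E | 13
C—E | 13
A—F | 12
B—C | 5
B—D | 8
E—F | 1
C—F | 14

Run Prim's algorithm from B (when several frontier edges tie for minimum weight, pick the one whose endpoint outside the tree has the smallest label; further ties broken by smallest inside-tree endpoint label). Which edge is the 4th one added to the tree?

E-F

Prim, starting at B.
Step 1: frontier [B—C 5, B—D 8, A—B 10, B—E 13] → take B—C (5); add C.
Step 2: frontier [B—D 8, A—B 10, B—E 13, C—E 13, C—F 14] → take B—D (8); add D.
Step 3: frontier [A—B 10, B—E 13, C—E 13, C—F 14, D—E 2] → take D—E (2); add E.
Step 4: frontier [A—B 10, C—F 14, E—F 1] → take E—F (1); add F.
Step 5: frontier [A—B 10, A—F 12] → take A—B (10); add A.
The 4th edge added is E—F.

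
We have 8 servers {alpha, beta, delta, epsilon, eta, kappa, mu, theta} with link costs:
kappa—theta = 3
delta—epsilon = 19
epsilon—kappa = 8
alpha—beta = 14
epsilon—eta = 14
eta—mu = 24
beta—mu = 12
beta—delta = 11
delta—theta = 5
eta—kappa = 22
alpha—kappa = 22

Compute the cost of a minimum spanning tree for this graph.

Sort edges by weight, then run Kruskal:
kappa—theta (3): add — endpoints in different components.
delta—theta (5): add — endpoints in different components.
epsilon—kappa (8): add — endpoints in different components.
beta—delta (11): add — endpoints in different components.
beta—mu (12): add — endpoints in different components.
alpha—beta (14): add — endpoints in different components.
epsilon—eta (14): add — endpoints in different components.
MST edges: kappa—theta, delta—theta, epsilon—kappa, beta—delta, beta—mu, alpha—beta, epsilon—eta; total weight 3+5+8+11+12+14+14 = 67.

67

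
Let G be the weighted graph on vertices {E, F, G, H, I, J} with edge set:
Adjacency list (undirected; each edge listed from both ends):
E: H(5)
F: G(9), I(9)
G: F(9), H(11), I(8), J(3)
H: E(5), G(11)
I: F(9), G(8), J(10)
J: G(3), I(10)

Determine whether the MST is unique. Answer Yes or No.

No

Kruskal's algorithm — process edges by increasing weight (ties by edge label):
G J (3): add — endpoints in different components.
E H (5): add — endpoints in different components.
G I (8): add — endpoints in different components.
F G (9): add — endpoints in different components.
F I (9): skip — F and I already connected.
I J (10): skip — I and J already connected.
G H (11): add — endpoints in different components.
Non-tree edge F I has weight 9, equal to the heaviest edge on its tree cycle — swapping gives another MST of the same weight. Not unique.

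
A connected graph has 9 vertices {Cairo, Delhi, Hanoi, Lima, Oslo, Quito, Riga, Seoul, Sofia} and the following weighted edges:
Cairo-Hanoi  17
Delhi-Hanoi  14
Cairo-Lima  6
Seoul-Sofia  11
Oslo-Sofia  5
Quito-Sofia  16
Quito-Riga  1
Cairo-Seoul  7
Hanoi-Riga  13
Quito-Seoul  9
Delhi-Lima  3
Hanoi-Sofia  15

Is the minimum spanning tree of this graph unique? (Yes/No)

Yes

Kruskal's algorithm — process edges by increasing weight (ties by edge label):
Quito-Riga (1): add — endpoints in different components.
Delhi-Lima (3): add — endpoints in different components.
Oslo-Sofia (5): add — endpoints in different components.
Cairo-Lima (6): add — endpoints in different components.
Cairo-Seoul (7): add — endpoints in different components.
Quito-Seoul (9): add — endpoints in different components.
Seoul-Sofia (11): add — endpoints in different components.
Hanoi-Riga (13): add — endpoints in different components.
Every non-tree edge has weight strictly greater than the heaviest edge on the tree path between its endpoints, so the MST is unique.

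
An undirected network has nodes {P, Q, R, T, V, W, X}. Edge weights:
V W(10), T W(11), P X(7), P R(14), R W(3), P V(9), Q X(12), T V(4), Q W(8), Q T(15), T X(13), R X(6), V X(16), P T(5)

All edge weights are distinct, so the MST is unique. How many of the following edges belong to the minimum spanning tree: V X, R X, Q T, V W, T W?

1

Kruskal: consider edges lightest-first.
R W (3): add. Components now {P} {V} {T} {Q} {X} {R,W}
T V (4): add. Components now {P} {T,V} {Q} {X} {R,W}
P T (5): add. Components now {P,T,V} {Q} {X} {R,W}
R X (6): add. Components now {P,T,V} {Q} {R,W,X}
P X (7): add. Components now {P,R,T,V,W,X} {Q}
Q W (8): add. Components now {P,Q,R,T,V,W,X}
MST edge set: {R W, T V, P T, R X, P X, Q W}.
Of the listed edges, {R X} are in the MST → 1.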